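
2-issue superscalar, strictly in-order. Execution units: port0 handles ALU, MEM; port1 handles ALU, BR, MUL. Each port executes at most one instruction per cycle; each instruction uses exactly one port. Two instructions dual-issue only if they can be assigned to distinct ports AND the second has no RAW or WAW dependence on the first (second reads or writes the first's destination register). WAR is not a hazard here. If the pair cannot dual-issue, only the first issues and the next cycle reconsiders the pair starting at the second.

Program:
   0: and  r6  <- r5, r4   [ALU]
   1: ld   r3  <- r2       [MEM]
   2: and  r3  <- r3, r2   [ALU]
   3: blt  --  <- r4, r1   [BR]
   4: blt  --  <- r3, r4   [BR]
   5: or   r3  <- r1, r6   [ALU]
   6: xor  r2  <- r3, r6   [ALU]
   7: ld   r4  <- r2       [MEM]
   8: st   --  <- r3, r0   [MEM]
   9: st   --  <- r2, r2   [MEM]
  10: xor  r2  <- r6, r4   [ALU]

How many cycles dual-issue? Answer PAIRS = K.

PAIRS = 4

#0 head=0: and.ALU ld.MEM i0+i1 dual
#1 head=2: and.ALU blt.BR i2+i3 dual
#2 head=4: blt.BR or.ALU i4+i5 dual
#3 head=6: xor.ALU i6 RAW r2
#4 head=7: ld.MEM i7 no-port MEM/MEM
#5 head=8: st.MEM i8 no-port MEM/MEM
#6 head=9: st.MEM xor.ALU i9+i10 dual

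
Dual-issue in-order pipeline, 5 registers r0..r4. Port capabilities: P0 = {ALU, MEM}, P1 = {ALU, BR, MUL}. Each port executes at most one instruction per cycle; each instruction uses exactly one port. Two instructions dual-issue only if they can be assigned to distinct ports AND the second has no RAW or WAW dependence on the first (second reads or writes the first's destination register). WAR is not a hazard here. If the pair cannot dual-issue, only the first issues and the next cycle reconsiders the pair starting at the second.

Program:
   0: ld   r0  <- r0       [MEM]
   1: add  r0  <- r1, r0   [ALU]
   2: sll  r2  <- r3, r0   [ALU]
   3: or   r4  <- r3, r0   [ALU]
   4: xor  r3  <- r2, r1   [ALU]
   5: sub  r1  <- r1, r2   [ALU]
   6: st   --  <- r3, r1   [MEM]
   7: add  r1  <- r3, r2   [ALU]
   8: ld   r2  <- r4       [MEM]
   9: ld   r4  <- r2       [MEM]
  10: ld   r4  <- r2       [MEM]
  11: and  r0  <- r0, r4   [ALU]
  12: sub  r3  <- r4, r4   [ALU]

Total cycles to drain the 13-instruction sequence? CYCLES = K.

  cy0 -> i0 (ld) RAW+WAW r0
  cy1 -> i1 (add) RAW r0
  cy2 -> i2,i3 (sll or) pair
  cy3 -> i4,i5 (xor sub) pair
  cy4 -> i6,i7 (st add) pair
  cy5 -> i8 (ld) no-port MEM/MEM
  cy6 -> i9 (ld) no-port MEM/MEM
  cy7 -> i10 (ld) RAW r4
  cy8 -> i11,i12 (and sub) pair

CYCLES = 9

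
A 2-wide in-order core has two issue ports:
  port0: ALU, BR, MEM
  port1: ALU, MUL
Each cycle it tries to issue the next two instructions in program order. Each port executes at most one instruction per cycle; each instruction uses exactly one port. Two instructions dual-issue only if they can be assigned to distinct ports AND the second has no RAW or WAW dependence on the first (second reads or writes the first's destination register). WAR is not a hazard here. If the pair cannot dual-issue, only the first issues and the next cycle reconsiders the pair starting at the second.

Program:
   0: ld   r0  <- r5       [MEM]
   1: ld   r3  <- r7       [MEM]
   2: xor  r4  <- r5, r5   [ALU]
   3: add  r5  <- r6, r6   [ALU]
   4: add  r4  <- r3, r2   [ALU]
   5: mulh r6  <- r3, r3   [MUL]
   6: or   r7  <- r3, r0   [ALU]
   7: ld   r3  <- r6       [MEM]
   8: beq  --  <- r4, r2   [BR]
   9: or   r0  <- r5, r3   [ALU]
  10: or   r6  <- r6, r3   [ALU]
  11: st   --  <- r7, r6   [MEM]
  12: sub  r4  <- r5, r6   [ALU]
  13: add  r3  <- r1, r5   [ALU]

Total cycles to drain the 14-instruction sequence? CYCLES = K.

CYCLES = 9

#0 head=0: ld.MEM i0 no-port MEM/MEM
#1 head=1: ld.MEM xor.ALU i1&i2 pair
#2 head=3: add.ALU add.ALU i3&i4 pair
#3 head=5: mulh.MUL or.ALU i5&i6 pair
#4 head=7: ld.MEM i7 no-port MEM/BR
#5 head=8: beq.BR or.ALU i8&i9 pair
#6 head=10: or.ALU i10 RAW r6
#7 head=11: st.MEM sub.ALU i11&i12 pair
#8 head=13: add.ALU i13 tail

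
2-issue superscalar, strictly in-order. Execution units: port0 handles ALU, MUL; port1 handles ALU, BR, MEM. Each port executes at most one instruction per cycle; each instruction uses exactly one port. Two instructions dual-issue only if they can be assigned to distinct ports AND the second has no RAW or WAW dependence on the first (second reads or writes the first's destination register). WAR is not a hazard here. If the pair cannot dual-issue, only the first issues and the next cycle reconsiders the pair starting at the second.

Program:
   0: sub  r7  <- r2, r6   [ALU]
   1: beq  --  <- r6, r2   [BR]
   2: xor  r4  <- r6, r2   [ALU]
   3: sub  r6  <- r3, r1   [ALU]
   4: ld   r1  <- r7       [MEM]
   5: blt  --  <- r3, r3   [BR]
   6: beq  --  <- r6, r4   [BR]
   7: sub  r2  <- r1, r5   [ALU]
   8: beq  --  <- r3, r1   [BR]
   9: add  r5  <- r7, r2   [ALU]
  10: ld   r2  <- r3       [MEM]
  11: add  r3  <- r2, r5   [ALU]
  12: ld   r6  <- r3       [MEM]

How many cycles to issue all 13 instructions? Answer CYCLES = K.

CYCLES = 9

c0: i0/i1 sub.ALU+beq.BR  dual
c1: i2/i3 xor.ALU+sub.ALU  dual
c2: i4 ld.MEM  no-port MEM/BR
c3: i5 blt.BR  no-port BR/BR
c4: i6/i7 beq.BR+sub.ALU  dual
c5: i8/i9 beq.BR+add.ALU  dual
c6: i10 ld.MEM  RAW r2
c7: i11 add.ALU  RAW r3
c8: i12 ld.MEM  tail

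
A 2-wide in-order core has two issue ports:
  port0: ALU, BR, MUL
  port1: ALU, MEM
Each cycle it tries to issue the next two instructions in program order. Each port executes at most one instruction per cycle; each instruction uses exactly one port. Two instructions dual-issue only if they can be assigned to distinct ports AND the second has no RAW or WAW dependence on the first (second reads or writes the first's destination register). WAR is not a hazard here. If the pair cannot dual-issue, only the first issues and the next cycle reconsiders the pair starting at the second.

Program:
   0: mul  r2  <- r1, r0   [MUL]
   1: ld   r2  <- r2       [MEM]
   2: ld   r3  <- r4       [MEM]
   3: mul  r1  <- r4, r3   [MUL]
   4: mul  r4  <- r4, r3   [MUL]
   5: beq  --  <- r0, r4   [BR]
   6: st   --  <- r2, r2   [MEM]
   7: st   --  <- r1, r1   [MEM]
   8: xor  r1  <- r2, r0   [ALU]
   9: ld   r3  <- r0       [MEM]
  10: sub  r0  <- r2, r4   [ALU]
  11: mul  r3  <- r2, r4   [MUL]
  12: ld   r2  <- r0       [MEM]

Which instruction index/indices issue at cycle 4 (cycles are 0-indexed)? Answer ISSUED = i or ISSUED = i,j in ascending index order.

[0] i0  mul.MUL  -- RAW+WAW r2
[1] i1  ld.MEM  -- no-port MEM/MEM
[2] i2  ld.MEM  -- RAW r3
[3] i3  mul.MUL  -- no-port MUL/MUL
[4] i4  mul.MUL  -- no-port MUL/BR
[5] i5,i6  beq.BR+st.MEM  -- dual
[6] i7,i8  st.MEM+xor.ALU  -- dual
[7] i9,i10  ld.MEM+sub.ALU  -- dual
[8] i11,i12  mul.MUL+ld.MEM  -- dual

ISSUED = 4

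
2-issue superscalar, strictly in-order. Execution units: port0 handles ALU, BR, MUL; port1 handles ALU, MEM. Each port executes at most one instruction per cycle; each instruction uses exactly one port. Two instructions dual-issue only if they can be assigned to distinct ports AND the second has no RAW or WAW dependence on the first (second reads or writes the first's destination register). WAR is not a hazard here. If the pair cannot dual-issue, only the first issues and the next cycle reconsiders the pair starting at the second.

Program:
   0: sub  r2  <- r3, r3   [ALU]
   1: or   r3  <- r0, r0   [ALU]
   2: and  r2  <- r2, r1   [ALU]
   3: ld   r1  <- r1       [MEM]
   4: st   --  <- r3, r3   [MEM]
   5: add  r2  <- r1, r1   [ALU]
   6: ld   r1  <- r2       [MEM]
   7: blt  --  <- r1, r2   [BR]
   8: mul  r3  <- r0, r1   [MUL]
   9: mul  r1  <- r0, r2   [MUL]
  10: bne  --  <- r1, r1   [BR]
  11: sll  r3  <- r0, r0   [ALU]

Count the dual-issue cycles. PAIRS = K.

PAIRS = 4

#0 head=0: sub.ALU+or.ALU i0,i1 2-wide
#1 head=2: and.ALU+ld.MEM i2,i3 2-wide
#2 head=4: st.MEM+add.ALU i4,i5 2-wide
#3 head=6: ld.MEM i6 RAW r1
#4 head=7: blt.BR i7 no-port BR/MUL
#5 head=8: mul.MUL i8 no-port MUL/MUL
#6 head=9: mul.MUL i9 no-port MUL/BR
#7 head=10: bne.BR+sll.ALU i10,i11 2-wide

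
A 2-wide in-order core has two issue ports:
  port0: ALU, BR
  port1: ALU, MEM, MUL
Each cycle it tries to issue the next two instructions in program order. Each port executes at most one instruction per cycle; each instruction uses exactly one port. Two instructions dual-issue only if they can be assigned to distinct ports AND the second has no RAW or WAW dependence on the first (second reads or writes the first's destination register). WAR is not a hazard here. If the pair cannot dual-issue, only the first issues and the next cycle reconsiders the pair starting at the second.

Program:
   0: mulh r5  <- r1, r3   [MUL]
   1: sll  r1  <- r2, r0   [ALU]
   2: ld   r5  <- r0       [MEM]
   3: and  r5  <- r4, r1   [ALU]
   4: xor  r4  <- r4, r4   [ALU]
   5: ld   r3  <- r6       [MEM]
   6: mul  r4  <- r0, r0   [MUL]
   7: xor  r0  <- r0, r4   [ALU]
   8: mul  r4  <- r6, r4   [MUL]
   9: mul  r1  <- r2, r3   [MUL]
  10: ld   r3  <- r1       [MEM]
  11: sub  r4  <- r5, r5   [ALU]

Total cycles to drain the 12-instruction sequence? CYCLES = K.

0. mulh.MUL;sll.ALU @i0/i1  | 2-wide
1. ld.MEM @i2  | WAW r5
2. and.ALU;xor.ALU @i3/i4  | 2-wide
3. ld.MEM @i5  | no-port MEM/MUL
4. mul.MUL @i6  | RAW r4
5. xor.ALU;mul.MUL @i7/i8  | 2-wide
6. mul.MUL @i9  | no-port MUL/MEM
7. ld.MEM;sub.ALU @i10/i11  | 2-wide

CYCLES = 8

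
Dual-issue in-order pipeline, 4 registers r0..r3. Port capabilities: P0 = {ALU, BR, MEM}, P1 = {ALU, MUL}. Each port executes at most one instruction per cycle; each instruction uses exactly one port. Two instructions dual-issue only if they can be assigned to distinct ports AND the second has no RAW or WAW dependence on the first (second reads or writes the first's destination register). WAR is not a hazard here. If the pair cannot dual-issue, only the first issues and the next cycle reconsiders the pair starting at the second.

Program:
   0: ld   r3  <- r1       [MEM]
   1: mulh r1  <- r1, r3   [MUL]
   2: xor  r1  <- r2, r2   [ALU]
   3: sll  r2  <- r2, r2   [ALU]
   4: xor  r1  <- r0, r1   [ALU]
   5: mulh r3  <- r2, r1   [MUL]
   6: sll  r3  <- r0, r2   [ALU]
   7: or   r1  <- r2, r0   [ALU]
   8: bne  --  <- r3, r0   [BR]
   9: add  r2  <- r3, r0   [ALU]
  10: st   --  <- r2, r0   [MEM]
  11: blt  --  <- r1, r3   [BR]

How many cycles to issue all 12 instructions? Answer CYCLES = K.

CYCLES = 9

t=0 i0:ld ; RAW r3
t=1 i1:mulh ; WAW r1
t=2 i2&i3:xor/sll ; 2-wide
t=3 i4:xor ; RAW r1
t=4 i5:mulh ; WAW r3
t=5 i6&i7:sll/or ; 2-wide
t=6 i8&i9:bne/add ; 2-wide
t=7 i10:st ; no-port MEM/BR
t=8 i11:blt ; tail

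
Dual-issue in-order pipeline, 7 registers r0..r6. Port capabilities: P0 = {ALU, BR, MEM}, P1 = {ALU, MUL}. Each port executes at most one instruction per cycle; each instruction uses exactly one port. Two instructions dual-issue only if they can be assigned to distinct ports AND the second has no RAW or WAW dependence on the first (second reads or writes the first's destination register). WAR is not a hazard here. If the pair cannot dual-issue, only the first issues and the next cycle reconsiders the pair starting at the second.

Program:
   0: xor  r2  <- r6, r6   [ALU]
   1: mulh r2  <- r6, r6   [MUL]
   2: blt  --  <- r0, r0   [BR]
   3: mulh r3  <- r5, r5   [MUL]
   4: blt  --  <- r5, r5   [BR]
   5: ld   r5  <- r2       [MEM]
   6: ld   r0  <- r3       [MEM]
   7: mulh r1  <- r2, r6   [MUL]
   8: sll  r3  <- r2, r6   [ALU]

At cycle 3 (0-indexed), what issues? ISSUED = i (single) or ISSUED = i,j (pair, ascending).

t=0 i0:xor ; WAW r2
t=1 i1/i2:mulh blt ; dual
t=2 i3/i4:mulh blt ; dual
t=3 i5:ld ; no-port MEM/MEM
t=4 i6/i7:ld mulh ; dual
t=5 i8:sll ; tail

ISSUED = 5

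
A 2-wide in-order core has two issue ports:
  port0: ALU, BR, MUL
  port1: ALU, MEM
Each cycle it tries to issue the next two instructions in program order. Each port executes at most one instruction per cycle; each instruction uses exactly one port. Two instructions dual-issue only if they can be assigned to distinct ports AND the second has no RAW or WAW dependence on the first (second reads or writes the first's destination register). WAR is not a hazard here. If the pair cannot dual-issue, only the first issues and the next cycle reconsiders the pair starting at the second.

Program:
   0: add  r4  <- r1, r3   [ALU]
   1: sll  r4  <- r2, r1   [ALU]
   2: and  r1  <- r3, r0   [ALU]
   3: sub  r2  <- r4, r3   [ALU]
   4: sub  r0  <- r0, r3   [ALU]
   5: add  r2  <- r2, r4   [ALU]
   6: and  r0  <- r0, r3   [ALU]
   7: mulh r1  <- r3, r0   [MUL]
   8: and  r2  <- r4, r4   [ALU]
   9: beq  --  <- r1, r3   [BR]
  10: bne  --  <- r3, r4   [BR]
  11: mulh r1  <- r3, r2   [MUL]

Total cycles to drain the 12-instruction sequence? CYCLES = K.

0. add.ALU @i0  | WAW r4
1. sll.ALU and.ALU @i1/i2  | pair
2. sub.ALU sub.ALU @i3/i4  | pair
3. add.ALU and.ALU @i5/i6  | pair
4. mulh.MUL and.ALU @i7/i8  | pair
5. beq.BR @i9  | no-port BR/BR
6. bne.BR @i10  | no-port BR/MUL
7. mulh.MUL @i11  | tail

CYCLES = 8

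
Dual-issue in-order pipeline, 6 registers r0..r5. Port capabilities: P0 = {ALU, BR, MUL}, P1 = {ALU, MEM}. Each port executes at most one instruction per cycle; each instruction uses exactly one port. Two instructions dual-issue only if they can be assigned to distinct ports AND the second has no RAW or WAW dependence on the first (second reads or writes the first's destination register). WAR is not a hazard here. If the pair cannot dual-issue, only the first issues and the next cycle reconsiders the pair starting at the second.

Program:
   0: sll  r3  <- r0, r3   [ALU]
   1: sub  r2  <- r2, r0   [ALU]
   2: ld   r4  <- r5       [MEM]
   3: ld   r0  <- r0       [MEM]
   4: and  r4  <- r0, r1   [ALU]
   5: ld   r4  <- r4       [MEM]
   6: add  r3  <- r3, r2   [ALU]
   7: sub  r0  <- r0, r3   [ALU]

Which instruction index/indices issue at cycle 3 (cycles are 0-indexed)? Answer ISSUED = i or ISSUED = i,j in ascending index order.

[0] i0+i1  sll.ALU+sub.ALU  -- pair
[1] i2  ld.MEM  -- no-port MEM/MEM
[2] i3  ld.MEM  -- RAW r0
[3] i4  and.ALU  -- RAW+WAW r4
[4] i5+i6  ld.MEM+add.ALU  -- pair
[5] i7  sub.ALU  -- tail

ISSUED = 4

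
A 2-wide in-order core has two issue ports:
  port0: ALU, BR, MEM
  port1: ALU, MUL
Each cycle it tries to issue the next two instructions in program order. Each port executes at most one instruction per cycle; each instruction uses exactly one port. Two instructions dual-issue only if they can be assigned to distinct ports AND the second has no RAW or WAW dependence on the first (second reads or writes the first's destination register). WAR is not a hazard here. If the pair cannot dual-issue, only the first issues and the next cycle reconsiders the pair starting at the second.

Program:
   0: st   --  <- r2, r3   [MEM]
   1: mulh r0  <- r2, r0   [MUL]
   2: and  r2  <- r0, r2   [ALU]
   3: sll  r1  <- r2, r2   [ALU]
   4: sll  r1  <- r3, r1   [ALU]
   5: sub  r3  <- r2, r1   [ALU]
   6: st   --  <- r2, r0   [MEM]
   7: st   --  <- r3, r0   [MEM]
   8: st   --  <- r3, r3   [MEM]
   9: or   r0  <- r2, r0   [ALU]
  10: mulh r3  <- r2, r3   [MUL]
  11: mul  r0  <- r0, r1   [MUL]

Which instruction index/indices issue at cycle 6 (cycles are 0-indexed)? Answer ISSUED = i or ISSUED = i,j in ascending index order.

[0] i0/i1  st mulh  -- 2-wide
[1] i2  and  -- RAW r2
[2] i3  sll  -- RAW+WAW r1
[3] i4  sll  -- RAW r1
[4] i5/i6  sub st  -- 2-wide
[5] i7  st  -- no-port MEM/MEM
[6] i8/i9  st or  -- 2-wide
[7] i10  mulh  -- no-port MUL/MUL
[8] i11  mul  -- tail

ISSUED = 8,9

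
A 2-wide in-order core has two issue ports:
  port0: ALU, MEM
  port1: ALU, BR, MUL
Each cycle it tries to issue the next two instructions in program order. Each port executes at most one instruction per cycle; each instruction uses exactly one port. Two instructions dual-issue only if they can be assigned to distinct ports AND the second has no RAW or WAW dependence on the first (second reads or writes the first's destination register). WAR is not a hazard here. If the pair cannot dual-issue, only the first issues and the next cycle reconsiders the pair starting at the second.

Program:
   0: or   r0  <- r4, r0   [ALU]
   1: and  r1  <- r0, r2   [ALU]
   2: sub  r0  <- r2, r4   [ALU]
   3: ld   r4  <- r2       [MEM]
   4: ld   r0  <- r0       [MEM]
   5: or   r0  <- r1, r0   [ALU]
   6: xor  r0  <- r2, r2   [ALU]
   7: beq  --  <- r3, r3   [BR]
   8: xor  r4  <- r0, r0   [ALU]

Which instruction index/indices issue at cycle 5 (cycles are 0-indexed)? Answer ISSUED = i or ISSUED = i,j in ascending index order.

ISSUED = 6,7

#0 head=0: or i0 RAW r0
#1 head=1: and+sub i1/i2 pair
#2 head=3: ld i3 no-port MEM/MEM
#3 head=4: ld i4 RAW+WAW r0
#4 head=5: or i5 WAW r0
#5 head=6: xor+beq i6/i7 pair
#6 head=8: xor i8 tail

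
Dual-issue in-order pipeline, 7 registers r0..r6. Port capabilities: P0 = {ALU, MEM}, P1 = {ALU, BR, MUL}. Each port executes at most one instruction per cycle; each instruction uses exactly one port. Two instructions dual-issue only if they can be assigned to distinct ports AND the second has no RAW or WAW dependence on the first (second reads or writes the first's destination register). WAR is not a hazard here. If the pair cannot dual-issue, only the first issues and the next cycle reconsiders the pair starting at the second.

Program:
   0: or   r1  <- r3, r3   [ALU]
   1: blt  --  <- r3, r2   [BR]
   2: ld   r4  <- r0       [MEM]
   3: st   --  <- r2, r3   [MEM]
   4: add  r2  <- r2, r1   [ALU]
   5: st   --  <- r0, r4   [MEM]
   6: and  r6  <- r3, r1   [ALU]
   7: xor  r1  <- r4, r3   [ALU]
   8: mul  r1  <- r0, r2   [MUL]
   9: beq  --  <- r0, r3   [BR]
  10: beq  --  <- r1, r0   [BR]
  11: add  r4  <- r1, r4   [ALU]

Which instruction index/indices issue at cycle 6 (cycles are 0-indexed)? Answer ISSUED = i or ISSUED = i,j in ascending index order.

c0: i0,i1 or.ALU+blt.BR  dual
c1: i2 ld.MEM  no-port MEM/MEM
c2: i3,i4 st.MEM+add.ALU  dual
c3: i5,i6 st.MEM+and.ALU  dual
c4: i7 xor.ALU  WAW r1
c5: i8 mul.MUL  no-port MUL/BR
c6: i9 beq.BR  no-port BR/BR
c7: i10,i11 beq.BR+add.ALU  dual

ISSUED = 9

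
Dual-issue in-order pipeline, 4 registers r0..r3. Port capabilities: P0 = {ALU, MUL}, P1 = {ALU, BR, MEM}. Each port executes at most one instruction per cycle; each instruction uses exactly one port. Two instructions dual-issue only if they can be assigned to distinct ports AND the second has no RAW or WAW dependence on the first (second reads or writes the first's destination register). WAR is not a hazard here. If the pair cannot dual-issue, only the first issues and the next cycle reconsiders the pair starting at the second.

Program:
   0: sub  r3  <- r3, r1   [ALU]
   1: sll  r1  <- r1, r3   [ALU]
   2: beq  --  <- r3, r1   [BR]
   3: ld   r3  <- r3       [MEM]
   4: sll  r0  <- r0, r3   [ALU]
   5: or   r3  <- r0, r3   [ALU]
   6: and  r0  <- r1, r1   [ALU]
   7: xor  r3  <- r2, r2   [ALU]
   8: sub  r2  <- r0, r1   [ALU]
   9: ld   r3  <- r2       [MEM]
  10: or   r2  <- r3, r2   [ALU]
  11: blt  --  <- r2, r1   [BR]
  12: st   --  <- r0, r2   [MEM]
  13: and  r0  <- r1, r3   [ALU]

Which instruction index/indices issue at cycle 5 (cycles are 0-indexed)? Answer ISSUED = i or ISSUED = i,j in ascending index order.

  cy0 -> i0 (sub) RAW r3
  cy1 -> i1 (sll) RAW r1
  cy2 -> i2 (beq) no-port BR/MEM
  cy3 -> i3 (ld) RAW r3
  cy4 -> i4 (sll) RAW r0
  cy5 -> i5&i6 (or+and) 2-wide
  cy6 -> i7&i8 (xor+sub) 2-wide
  cy7 -> i9 (ld) RAW r3
  cy8 -> i10 (or) RAW r2
  cy9 -> i11 (blt) no-port BR/MEM
  cy10 -> i12&i13 (st+and) 2-wide

ISSUED = 5,6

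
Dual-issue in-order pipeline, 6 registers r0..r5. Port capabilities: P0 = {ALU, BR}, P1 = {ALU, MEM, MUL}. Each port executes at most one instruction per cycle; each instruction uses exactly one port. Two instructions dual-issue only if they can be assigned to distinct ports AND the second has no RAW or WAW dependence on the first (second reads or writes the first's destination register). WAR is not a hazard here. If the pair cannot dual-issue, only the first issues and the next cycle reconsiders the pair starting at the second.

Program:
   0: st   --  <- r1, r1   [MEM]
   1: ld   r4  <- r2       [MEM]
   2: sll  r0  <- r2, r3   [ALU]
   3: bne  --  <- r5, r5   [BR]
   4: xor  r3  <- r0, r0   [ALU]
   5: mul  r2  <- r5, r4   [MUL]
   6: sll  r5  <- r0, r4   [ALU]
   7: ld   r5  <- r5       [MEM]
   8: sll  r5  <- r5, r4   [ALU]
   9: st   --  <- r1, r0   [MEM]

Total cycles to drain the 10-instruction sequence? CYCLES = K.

CYCLES = 6

#0 head=0: st i0 no-port MEM/MEM
#1 head=1: ld/sll i1,i2 pair
#2 head=3: bne/xor i3,i4 pair
#3 head=5: mul/sll i5,i6 pair
#4 head=7: ld i7 RAW+WAW r5
#5 head=8: sll/st i8,i9 pair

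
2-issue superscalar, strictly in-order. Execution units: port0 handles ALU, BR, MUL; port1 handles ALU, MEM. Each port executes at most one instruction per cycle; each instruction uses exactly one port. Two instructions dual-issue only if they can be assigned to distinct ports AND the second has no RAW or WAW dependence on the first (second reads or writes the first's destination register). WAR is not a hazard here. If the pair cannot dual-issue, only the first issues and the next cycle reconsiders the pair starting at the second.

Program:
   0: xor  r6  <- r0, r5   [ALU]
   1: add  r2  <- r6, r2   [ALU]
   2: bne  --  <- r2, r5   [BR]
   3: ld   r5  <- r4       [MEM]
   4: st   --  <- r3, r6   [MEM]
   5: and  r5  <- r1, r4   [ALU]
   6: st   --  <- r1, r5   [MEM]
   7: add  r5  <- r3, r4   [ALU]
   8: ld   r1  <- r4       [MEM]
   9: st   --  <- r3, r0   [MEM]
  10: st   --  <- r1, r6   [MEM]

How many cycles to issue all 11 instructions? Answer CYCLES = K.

c0: i0 xor  RAW r6
c1: i1 add  RAW r2
c2: i2,i3 bne ld  pair
c3: i4,i5 st and  pair
c4: i6,i7 st add  pair
c5: i8 ld  no-port MEM/MEM
c6: i9 st  no-port MEM/MEM
c7: i10 st  tail

CYCLES = 8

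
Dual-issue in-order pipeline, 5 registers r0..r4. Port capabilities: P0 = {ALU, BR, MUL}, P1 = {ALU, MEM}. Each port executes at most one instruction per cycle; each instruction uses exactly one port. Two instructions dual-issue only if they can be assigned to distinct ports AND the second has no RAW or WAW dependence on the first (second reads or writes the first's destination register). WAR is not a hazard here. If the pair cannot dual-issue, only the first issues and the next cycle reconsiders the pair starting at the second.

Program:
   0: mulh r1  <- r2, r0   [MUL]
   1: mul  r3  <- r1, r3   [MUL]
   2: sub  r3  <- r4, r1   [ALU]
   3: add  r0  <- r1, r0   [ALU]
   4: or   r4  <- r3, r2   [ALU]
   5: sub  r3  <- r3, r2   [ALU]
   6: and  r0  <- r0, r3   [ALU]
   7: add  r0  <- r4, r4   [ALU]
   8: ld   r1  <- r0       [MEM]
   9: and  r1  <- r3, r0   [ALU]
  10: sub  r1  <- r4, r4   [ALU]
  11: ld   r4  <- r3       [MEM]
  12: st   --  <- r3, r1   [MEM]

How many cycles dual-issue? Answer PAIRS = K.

[0] i0  mulh  -- no-port MUL/MUL
[1] i1  mul  -- WAW r3
[2] i2/i3  sub+add  -- pair
[3] i4/i5  or+sub  -- pair
[4] i6  and  -- WAW r0
[5] i7  add  -- RAW r0
[6] i8  ld  -- WAW r1
[7] i9  and  -- WAW r1
[8] i10/i11  sub+ld  -- pair
[9] i12  st  -- tail

PAIRS = 3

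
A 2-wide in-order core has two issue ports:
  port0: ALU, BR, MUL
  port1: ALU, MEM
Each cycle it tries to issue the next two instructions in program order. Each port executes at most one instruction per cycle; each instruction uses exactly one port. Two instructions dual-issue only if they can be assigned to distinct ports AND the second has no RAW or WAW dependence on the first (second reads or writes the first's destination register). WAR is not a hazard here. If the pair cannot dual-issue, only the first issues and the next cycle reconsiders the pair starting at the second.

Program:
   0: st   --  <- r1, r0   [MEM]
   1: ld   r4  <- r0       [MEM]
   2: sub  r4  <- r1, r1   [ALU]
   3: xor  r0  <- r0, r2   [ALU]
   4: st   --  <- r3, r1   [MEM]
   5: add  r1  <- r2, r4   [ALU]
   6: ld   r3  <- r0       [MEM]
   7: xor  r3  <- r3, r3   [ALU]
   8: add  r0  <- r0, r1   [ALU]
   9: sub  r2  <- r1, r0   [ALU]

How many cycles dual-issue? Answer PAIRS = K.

PAIRS = 3

#0 head=0: st i0 no-port MEM/MEM
#1 head=1: ld i1 WAW r4
#2 head=2: sub;xor i2,i3 pair
#3 head=4: st;add i4,i5 pair
#4 head=6: ld i6 RAW+WAW r3
#5 head=7: xor;add i7,i8 pair
#6 head=9: sub i9 tail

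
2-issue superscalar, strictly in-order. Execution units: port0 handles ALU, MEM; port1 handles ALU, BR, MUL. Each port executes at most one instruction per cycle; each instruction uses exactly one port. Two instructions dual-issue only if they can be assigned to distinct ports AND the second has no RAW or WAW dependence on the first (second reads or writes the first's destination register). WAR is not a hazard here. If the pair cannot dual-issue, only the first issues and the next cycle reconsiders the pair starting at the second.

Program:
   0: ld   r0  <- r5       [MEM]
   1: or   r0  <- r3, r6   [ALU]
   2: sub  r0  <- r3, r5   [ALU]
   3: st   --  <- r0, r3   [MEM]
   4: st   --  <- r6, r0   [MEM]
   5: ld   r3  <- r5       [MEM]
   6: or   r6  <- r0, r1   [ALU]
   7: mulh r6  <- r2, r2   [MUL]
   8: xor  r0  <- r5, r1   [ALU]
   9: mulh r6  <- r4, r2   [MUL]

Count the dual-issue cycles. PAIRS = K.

PAIRS = 2

#0 head=0: ld.MEM i0 WAW r0
#1 head=1: or.ALU i1 WAW r0
#2 head=2: sub.ALU i2 RAW r0
#3 head=3: st.MEM i3 no-port MEM/MEM
#4 head=4: st.MEM i4 no-port MEM/MEM
#5 head=5: ld.MEM/or.ALU i5+i6 dual
#6 head=7: mulh.MUL/xor.ALU i7+i8 dual
#7 head=9: mulh.MUL i9 tail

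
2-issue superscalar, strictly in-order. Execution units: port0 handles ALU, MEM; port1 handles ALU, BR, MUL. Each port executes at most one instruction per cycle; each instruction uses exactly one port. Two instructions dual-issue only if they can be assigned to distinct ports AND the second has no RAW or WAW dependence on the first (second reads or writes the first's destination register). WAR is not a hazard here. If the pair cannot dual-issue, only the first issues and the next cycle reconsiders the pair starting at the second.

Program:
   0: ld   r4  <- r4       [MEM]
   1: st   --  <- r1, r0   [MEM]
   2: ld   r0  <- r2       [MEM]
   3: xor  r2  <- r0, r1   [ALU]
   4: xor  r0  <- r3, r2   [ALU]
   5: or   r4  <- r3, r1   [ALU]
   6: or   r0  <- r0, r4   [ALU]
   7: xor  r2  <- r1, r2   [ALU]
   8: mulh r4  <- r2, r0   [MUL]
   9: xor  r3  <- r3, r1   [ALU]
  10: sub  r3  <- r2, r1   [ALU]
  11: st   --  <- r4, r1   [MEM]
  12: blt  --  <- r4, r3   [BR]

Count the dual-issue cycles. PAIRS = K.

PAIRS = 4

#0 head=0: ld i0 no-port MEM/MEM
#1 head=1: st i1 no-port MEM/MEM
#2 head=2: ld i2 RAW r0
#3 head=3: xor i3 RAW r2
#4 head=4: xor;or i4&i5 2-wide
#5 head=6: or;xor i6&i7 2-wide
#6 head=8: mulh;xor i8&i9 2-wide
#7 head=10: sub;st i10&i11 2-wide
#8 head=12: blt i12 tail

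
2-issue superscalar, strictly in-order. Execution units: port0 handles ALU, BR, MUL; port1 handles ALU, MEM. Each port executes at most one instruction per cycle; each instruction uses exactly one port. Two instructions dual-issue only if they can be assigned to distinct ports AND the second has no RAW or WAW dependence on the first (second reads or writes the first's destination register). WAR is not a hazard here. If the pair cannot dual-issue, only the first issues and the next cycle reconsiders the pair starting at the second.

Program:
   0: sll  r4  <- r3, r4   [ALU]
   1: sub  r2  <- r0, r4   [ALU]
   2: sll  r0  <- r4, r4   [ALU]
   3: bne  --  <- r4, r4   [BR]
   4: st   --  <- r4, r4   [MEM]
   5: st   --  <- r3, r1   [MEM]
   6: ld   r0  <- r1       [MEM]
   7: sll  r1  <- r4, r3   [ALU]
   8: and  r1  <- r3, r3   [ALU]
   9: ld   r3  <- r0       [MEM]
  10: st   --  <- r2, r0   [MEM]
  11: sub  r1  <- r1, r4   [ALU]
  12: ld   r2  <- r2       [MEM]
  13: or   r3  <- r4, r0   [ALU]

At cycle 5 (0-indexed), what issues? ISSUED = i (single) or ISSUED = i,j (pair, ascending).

ISSUED = 8,9

[0] i0  sll  -- RAW r4
[1] i1/i2  sub+sll  -- dual
[2] i3/i4  bne+st  -- dual
[3] i5  st  -- no-port MEM/MEM
[4] i6/i7  ld+sll  -- dual
[5] i8/i9  and+ld  -- dual
[6] i10/i11  st+sub  -- dual
[7] i12/i13  ld+or  -- dual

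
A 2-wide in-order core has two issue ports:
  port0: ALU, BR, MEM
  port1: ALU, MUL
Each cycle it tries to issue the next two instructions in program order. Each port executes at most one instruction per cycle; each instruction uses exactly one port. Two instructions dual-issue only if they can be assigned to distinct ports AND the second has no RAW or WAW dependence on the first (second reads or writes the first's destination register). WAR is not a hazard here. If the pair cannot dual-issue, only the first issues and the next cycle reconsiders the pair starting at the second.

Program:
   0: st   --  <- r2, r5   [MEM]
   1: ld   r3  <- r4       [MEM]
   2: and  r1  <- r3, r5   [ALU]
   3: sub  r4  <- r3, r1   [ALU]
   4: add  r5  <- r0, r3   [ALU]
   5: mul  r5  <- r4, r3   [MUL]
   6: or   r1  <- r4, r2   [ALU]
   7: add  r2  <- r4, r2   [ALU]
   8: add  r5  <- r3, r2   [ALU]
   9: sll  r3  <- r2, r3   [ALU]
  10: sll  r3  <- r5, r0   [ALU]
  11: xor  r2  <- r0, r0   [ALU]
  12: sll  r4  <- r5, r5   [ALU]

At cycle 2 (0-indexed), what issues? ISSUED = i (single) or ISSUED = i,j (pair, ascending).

ISSUED = 2

0. st.MEM @i0  | no-port MEM/MEM
1. ld.MEM @i1  | RAW r3
2. and.ALU @i2  | RAW r1
3. sub.ALU;add.ALU @i3&i4  | dual
4. mul.MUL;or.ALU @i5&i6  | dual
5. add.ALU @i7  | RAW r2
6. add.ALU;sll.ALU @i8&i9  | dual
7. sll.ALU;xor.ALU @i10&i11  | dual
8. sll.ALU @i12  | tail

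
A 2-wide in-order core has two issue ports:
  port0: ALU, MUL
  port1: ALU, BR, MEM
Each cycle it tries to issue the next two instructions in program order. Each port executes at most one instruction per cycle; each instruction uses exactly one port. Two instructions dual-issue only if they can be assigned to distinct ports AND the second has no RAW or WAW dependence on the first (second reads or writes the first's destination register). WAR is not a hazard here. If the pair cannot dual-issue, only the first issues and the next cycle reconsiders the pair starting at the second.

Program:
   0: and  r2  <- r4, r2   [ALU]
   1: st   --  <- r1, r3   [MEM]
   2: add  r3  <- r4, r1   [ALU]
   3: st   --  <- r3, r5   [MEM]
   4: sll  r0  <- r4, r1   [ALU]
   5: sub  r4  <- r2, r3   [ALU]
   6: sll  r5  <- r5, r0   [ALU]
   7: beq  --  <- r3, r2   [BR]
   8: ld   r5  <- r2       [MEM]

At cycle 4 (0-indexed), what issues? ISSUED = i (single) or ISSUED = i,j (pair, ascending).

ISSUED = 7

0. and.ALU/st.MEM @i0,i1  | dual
1. add.ALU @i2  | RAW r3
2. st.MEM/sll.ALU @i3,i4  | dual
3. sub.ALU/sll.ALU @i5,i6  | dual
4. beq.BR @i7  | no-port BR/MEM
5. ld.MEM @i8  | tail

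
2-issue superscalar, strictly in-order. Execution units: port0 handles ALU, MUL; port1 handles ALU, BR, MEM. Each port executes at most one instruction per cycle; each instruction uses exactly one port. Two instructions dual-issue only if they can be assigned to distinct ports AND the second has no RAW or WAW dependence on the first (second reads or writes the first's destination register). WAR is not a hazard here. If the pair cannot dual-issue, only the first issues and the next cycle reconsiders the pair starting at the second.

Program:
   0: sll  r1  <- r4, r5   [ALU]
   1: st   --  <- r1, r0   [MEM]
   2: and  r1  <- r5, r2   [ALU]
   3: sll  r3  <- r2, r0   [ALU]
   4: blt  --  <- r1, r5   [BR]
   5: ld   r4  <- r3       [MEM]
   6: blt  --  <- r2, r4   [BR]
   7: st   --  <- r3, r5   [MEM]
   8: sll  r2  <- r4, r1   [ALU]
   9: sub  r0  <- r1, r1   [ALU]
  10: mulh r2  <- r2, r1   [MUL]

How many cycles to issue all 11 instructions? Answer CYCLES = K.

#0 head=0: sll.ALU i0 RAW r1
#1 head=1: st.MEM/and.ALU i1&i2 pair
#2 head=3: sll.ALU/blt.BR i3&i4 pair
#3 head=5: ld.MEM i5 no-port MEM/BR
#4 head=6: blt.BR i6 no-port BR/MEM
#5 head=7: st.MEM/sll.ALU i7&i8 pair
#6 head=9: sub.ALU/mulh.MUL i9&i10 pair

CYCLES = 7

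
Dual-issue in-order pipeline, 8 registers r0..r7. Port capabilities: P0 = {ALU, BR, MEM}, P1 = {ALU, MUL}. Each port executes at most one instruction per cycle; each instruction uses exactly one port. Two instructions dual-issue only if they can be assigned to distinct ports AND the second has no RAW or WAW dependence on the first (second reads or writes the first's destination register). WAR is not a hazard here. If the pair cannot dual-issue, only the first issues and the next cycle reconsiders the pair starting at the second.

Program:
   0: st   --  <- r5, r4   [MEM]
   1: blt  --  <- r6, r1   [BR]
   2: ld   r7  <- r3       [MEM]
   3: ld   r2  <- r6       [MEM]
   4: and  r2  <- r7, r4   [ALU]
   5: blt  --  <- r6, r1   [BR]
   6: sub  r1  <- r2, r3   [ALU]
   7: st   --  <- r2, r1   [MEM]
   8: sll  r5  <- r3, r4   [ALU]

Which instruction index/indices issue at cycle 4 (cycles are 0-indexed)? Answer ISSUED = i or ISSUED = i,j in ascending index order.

ISSUED = 4,5

  cy0 -> i0 (st.MEM) no-port MEM/BR
  cy1 -> i1 (blt.BR) no-port BR/MEM
  cy2 -> i2 (ld.MEM) no-port MEM/MEM
  cy3 -> i3 (ld.MEM) WAW r2
  cy4 -> i4&i5 (and.ALU/blt.BR) pair
  cy5 -> i6 (sub.ALU) RAW r1
  cy6 -> i7&i8 (st.MEM/sll.ALU) pair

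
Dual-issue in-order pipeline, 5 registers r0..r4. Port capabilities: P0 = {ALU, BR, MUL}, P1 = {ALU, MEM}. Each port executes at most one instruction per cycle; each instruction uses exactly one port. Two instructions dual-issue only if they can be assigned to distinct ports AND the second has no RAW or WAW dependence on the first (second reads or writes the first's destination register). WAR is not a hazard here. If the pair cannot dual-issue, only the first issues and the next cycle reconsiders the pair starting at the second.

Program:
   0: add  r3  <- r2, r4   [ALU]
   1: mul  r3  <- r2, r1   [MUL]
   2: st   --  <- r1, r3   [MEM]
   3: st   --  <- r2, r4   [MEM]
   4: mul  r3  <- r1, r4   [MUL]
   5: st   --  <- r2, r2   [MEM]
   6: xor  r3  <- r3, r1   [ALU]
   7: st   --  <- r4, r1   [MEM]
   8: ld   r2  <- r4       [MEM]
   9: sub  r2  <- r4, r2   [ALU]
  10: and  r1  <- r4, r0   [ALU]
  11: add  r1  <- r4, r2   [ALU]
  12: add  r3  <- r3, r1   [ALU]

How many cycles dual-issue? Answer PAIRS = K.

t=0 i0:add.ALU ; WAW r3
t=1 i1:mul.MUL ; RAW r3
t=2 i2:st.MEM ; no-port MEM/MEM
t=3 i3/i4:st.MEM/mul.MUL ; pair
t=4 i5/i6:st.MEM/xor.ALU ; pair
t=5 i7:st.MEM ; no-port MEM/MEM
t=6 i8:ld.MEM ; RAW+WAW r2
t=7 i9/i10:sub.ALU/and.ALU ; pair
t=8 i11:add.ALU ; RAW r1
t=9 i12:add.ALU ; tail

PAIRS = 3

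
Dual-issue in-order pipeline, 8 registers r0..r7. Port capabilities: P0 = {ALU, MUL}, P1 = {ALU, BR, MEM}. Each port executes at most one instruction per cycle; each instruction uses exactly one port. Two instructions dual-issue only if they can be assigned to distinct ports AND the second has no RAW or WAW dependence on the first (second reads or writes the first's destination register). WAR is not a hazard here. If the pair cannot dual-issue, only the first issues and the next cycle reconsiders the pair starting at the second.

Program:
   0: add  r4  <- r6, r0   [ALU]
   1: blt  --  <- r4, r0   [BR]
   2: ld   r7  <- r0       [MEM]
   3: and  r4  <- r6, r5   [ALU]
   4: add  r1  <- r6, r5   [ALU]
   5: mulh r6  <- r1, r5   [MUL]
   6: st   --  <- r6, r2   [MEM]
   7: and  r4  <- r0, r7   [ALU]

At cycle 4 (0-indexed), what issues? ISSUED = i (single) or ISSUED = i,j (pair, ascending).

ISSUED = 5

c0: i0 add  RAW r4
c1: i1 blt  no-port BR/MEM
c2: i2&i3 ld and  dual
c3: i4 add  RAW r1
c4: i5 mulh  RAW r6
c5: i6&i7 st and  dual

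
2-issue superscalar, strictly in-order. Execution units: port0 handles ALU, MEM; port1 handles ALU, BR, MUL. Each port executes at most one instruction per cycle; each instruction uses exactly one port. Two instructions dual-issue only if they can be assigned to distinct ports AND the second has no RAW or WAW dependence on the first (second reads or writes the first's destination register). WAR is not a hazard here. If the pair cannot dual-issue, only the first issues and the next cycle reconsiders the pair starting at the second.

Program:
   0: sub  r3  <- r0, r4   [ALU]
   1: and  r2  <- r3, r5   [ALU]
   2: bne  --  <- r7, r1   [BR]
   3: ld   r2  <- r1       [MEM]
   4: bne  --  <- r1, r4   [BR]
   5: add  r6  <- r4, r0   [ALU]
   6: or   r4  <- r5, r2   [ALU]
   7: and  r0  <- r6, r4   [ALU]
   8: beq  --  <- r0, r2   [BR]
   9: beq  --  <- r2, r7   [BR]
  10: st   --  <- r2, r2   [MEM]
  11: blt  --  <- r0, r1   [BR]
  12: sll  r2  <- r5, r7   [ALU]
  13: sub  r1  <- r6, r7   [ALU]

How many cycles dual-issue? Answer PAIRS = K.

PAIRS = 5

  cy0 -> i0 (sub.ALU) RAW r3
  cy1 -> i1&i2 (and.ALU;bne.BR) dual
  cy2 -> i3&i4 (ld.MEM;bne.BR) dual
  cy3 -> i5&i6 (add.ALU;or.ALU) dual
  cy4 -> i7 (and.ALU) RAW r0
  cy5 -> i8 (beq.BR) no-port BR/BR
  cy6 -> i9&i10 (beq.BR;st.MEM) dual
  cy7 -> i11&i12 (blt.BR;sll.ALU) dual
  cy8 -> i13 (sub.ALU) tail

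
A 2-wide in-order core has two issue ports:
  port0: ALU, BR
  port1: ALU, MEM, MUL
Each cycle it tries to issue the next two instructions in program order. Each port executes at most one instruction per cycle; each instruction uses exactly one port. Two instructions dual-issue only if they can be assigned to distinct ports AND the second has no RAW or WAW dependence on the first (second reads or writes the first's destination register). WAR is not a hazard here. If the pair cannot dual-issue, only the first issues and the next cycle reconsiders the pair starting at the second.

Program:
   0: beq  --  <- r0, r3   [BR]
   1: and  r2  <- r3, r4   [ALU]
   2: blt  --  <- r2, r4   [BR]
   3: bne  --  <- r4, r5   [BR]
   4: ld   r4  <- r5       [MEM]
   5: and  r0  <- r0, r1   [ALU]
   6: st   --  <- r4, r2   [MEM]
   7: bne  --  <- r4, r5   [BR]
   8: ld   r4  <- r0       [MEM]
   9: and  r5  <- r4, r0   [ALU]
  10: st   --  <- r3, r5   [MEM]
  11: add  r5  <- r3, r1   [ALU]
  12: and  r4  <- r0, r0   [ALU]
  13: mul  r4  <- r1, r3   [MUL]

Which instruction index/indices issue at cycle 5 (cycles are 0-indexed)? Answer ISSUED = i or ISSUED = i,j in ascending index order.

c0: i0,i1 beq/and  2-wide
c1: i2 blt  no-port BR/BR
c2: i3,i4 bne/ld  2-wide
c3: i5,i6 and/st  2-wide
c4: i7,i8 bne/ld  2-wide
c5: i9 and  RAW r5
c6: i10,i11 st/add  2-wide
c7: i12 and  WAW r4
c8: i13 mul  tail

ISSUED = 9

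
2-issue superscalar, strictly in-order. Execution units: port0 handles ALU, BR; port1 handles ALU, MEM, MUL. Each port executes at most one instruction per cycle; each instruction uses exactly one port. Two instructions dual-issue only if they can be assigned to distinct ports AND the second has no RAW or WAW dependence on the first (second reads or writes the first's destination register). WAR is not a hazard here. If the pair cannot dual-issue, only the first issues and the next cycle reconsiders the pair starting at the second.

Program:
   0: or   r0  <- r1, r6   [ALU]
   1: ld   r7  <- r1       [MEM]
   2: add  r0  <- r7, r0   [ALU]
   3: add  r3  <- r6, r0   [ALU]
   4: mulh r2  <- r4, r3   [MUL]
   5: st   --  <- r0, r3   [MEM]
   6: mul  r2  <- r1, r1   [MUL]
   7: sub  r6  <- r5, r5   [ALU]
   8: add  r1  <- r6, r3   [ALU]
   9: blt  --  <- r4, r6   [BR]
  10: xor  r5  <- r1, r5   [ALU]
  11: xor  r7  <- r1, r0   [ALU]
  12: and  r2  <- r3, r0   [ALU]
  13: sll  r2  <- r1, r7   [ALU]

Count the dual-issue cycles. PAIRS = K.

c0: i0/i1 or.ALU/ld.MEM  pair
c1: i2 add.ALU  RAW r0
c2: i3 add.ALU  RAW r3
c3: i4 mulh.MUL  no-port MUL/MEM
c4: i5 st.MEM  no-port MEM/MUL
c5: i6/i7 mul.MUL/sub.ALU  pair
c6: i8/i9 add.ALU/blt.BR  pair
c7: i10/i11 xor.ALU/xor.ALU  pair
c8: i12 and.ALU  WAW r2
c9: i13 sll.ALU  tail

PAIRS = 4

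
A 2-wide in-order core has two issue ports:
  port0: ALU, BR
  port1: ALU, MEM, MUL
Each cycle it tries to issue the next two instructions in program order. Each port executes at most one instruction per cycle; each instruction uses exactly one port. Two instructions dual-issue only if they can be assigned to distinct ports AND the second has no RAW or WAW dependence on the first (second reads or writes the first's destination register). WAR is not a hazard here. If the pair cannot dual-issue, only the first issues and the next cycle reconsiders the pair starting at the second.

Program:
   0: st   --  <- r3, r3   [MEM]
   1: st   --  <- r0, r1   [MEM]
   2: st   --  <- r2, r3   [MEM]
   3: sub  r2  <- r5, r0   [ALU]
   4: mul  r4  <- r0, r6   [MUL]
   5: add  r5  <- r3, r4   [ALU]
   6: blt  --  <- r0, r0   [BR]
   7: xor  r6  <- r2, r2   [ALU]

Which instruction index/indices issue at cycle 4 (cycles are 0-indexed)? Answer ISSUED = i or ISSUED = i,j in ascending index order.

ISSUED = 5,6

c0: i0 st.MEM  no-port MEM/MEM
c1: i1 st.MEM  no-port MEM/MEM
c2: i2/i3 st.MEM sub.ALU  dual
c3: i4 mul.MUL  RAW r4
c4: i5/i6 add.ALU blt.BR  dual
c5: i7 xor.ALU  tail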